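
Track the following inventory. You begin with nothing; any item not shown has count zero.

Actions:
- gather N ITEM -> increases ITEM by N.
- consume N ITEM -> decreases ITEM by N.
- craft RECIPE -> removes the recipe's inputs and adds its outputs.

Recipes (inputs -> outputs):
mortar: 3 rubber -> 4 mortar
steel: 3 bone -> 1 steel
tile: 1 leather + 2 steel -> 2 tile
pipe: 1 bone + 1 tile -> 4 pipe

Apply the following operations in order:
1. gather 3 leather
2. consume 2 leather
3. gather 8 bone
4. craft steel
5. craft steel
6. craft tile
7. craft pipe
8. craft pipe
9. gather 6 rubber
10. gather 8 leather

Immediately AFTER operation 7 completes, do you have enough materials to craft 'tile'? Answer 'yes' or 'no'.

Answer: no

Derivation:
After 1 (gather 3 leather): leather=3
After 2 (consume 2 leather): leather=1
After 3 (gather 8 bone): bone=8 leather=1
After 4 (craft steel): bone=5 leather=1 steel=1
After 5 (craft steel): bone=2 leather=1 steel=2
After 6 (craft tile): bone=2 tile=2
After 7 (craft pipe): bone=1 pipe=4 tile=1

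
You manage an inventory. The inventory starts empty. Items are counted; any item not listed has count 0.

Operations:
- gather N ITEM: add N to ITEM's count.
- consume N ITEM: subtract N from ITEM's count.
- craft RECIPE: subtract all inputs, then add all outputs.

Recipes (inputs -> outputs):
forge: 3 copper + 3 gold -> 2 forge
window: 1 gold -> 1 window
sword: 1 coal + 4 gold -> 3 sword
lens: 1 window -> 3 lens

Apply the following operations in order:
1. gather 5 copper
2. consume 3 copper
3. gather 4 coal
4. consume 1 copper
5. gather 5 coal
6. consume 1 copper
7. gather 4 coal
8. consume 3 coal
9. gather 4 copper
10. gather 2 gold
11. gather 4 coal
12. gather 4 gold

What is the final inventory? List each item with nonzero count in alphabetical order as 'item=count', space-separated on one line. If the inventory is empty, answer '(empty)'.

After 1 (gather 5 copper): copper=5
After 2 (consume 3 copper): copper=2
After 3 (gather 4 coal): coal=4 copper=2
After 4 (consume 1 copper): coal=4 copper=1
After 5 (gather 5 coal): coal=9 copper=1
After 6 (consume 1 copper): coal=9
After 7 (gather 4 coal): coal=13
After 8 (consume 3 coal): coal=10
After 9 (gather 4 copper): coal=10 copper=4
After 10 (gather 2 gold): coal=10 copper=4 gold=2
After 11 (gather 4 coal): coal=14 copper=4 gold=2
After 12 (gather 4 gold): coal=14 copper=4 gold=6

Answer: coal=14 copper=4 gold=6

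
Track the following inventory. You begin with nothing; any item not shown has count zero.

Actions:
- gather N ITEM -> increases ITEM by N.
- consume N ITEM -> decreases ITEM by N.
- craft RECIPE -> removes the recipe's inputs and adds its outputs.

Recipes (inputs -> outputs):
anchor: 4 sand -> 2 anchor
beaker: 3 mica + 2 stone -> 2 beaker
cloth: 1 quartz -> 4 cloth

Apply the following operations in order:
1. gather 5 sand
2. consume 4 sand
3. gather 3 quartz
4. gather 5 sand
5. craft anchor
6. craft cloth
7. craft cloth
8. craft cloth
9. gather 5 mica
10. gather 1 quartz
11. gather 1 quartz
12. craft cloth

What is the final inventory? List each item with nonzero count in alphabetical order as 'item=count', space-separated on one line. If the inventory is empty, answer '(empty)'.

Answer: anchor=2 cloth=16 mica=5 quartz=1 sand=2

Derivation:
After 1 (gather 5 sand): sand=5
After 2 (consume 4 sand): sand=1
After 3 (gather 3 quartz): quartz=3 sand=1
After 4 (gather 5 sand): quartz=3 sand=6
After 5 (craft anchor): anchor=2 quartz=3 sand=2
After 6 (craft cloth): anchor=2 cloth=4 quartz=2 sand=2
After 7 (craft cloth): anchor=2 cloth=8 quartz=1 sand=2
After 8 (craft cloth): anchor=2 cloth=12 sand=2
After 9 (gather 5 mica): anchor=2 cloth=12 mica=5 sand=2
After 10 (gather 1 quartz): anchor=2 cloth=12 mica=5 quartz=1 sand=2
After 11 (gather 1 quartz): anchor=2 cloth=12 mica=5 quartz=2 sand=2
After 12 (craft cloth): anchor=2 cloth=16 mica=5 quartz=1 sand=2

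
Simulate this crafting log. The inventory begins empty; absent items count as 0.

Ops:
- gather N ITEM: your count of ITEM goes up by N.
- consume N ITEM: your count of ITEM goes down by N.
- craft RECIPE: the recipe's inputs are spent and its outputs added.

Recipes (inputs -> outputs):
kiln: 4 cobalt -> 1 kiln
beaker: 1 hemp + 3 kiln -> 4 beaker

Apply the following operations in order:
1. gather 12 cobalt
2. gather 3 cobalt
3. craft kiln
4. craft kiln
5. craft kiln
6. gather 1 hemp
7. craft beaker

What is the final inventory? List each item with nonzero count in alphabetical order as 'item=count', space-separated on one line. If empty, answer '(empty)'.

After 1 (gather 12 cobalt): cobalt=12
After 2 (gather 3 cobalt): cobalt=15
After 3 (craft kiln): cobalt=11 kiln=1
After 4 (craft kiln): cobalt=7 kiln=2
After 5 (craft kiln): cobalt=3 kiln=3
After 6 (gather 1 hemp): cobalt=3 hemp=1 kiln=3
After 7 (craft beaker): beaker=4 cobalt=3

Answer: beaker=4 cobalt=3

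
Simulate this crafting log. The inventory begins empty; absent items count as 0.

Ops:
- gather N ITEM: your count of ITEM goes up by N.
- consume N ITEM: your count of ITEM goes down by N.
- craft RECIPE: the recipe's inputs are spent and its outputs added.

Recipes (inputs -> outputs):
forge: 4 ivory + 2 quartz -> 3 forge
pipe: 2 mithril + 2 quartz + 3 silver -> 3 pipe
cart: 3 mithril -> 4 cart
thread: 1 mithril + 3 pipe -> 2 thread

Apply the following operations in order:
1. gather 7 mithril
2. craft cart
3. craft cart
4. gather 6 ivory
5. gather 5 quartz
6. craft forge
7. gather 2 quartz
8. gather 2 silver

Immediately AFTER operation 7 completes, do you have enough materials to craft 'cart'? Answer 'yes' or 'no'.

After 1 (gather 7 mithril): mithril=7
After 2 (craft cart): cart=4 mithril=4
After 3 (craft cart): cart=8 mithril=1
After 4 (gather 6 ivory): cart=8 ivory=6 mithril=1
After 5 (gather 5 quartz): cart=8 ivory=6 mithril=1 quartz=5
After 6 (craft forge): cart=8 forge=3 ivory=2 mithril=1 quartz=3
After 7 (gather 2 quartz): cart=8 forge=3 ivory=2 mithril=1 quartz=5

Answer: no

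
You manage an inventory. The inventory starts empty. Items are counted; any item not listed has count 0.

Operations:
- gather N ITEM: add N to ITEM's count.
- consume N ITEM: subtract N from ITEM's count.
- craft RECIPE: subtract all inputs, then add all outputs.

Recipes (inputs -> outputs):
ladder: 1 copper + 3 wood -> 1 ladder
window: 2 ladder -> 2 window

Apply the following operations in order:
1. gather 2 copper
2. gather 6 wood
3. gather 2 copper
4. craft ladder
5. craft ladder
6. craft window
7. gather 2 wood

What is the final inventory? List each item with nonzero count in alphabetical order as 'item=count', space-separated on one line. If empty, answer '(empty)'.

Answer: copper=2 window=2 wood=2

Derivation:
After 1 (gather 2 copper): copper=2
After 2 (gather 6 wood): copper=2 wood=6
After 3 (gather 2 copper): copper=4 wood=6
After 4 (craft ladder): copper=3 ladder=1 wood=3
After 5 (craft ladder): copper=2 ladder=2
After 6 (craft window): copper=2 window=2
After 7 (gather 2 wood): copper=2 window=2 wood=2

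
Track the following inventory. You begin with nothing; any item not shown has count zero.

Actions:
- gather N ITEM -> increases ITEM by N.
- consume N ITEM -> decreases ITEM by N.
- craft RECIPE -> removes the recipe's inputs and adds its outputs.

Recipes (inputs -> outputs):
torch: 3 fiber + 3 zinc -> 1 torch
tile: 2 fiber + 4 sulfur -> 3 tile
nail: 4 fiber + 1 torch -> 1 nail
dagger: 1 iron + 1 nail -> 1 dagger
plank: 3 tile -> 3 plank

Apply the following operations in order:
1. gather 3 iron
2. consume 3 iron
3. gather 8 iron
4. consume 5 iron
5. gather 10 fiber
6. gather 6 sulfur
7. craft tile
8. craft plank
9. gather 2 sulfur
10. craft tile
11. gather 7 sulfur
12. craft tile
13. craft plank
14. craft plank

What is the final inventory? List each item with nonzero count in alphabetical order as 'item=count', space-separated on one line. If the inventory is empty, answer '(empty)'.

After 1 (gather 3 iron): iron=3
After 2 (consume 3 iron): (empty)
After 3 (gather 8 iron): iron=8
After 4 (consume 5 iron): iron=3
After 5 (gather 10 fiber): fiber=10 iron=3
After 6 (gather 6 sulfur): fiber=10 iron=3 sulfur=6
After 7 (craft tile): fiber=8 iron=3 sulfur=2 tile=3
After 8 (craft plank): fiber=8 iron=3 plank=3 sulfur=2
After 9 (gather 2 sulfur): fiber=8 iron=3 plank=3 sulfur=4
After 10 (craft tile): fiber=6 iron=3 plank=3 tile=3
After 11 (gather 7 sulfur): fiber=6 iron=3 plank=3 sulfur=7 tile=3
After 12 (craft tile): fiber=4 iron=3 plank=3 sulfur=3 tile=6
After 13 (craft plank): fiber=4 iron=3 plank=6 sulfur=3 tile=3
After 14 (craft plank): fiber=4 iron=3 plank=9 sulfur=3

Answer: fiber=4 iron=3 plank=9 sulfur=3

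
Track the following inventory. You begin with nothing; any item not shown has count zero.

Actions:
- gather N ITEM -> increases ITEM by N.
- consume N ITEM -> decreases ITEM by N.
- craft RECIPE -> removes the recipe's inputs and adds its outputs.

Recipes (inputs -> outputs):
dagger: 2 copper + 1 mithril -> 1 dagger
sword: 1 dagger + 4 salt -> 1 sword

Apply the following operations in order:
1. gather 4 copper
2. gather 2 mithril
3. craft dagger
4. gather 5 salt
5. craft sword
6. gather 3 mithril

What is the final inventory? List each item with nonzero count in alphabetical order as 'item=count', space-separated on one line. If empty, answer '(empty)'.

Answer: copper=2 mithril=4 salt=1 sword=1

Derivation:
After 1 (gather 4 copper): copper=4
After 2 (gather 2 mithril): copper=4 mithril=2
After 3 (craft dagger): copper=2 dagger=1 mithril=1
After 4 (gather 5 salt): copper=2 dagger=1 mithril=1 salt=5
After 5 (craft sword): copper=2 mithril=1 salt=1 sword=1
After 6 (gather 3 mithril): copper=2 mithril=4 salt=1 sword=1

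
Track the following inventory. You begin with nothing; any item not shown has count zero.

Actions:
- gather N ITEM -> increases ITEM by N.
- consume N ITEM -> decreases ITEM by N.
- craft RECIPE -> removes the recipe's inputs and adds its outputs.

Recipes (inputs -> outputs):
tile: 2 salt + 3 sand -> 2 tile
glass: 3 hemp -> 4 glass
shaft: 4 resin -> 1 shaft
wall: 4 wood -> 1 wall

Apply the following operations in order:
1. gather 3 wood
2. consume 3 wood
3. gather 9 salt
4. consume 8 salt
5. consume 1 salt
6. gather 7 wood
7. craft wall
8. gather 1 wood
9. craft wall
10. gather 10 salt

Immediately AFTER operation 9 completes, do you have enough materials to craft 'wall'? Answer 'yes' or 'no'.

Answer: no

Derivation:
After 1 (gather 3 wood): wood=3
After 2 (consume 3 wood): (empty)
After 3 (gather 9 salt): salt=9
After 4 (consume 8 salt): salt=1
After 5 (consume 1 salt): (empty)
After 6 (gather 7 wood): wood=7
After 7 (craft wall): wall=1 wood=3
After 8 (gather 1 wood): wall=1 wood=4
After 9 (craft wall): wall=2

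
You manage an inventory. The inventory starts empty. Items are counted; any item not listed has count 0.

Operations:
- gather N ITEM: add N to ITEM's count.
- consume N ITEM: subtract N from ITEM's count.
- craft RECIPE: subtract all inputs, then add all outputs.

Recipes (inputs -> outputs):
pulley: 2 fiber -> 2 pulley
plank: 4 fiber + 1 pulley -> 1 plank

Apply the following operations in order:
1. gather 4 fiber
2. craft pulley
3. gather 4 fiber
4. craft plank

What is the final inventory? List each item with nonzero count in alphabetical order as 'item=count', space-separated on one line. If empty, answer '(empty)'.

After 1 (gather 4 fiber): fiber=4
After 2 (craft pulley): fiber=2 pulley=2
After 3 (gather 4 fiber): fiber=6 pulley=2
After 4 (craft plank): fiber=2 plank=1 pulley=1

Answer: fiber=2 plank=1 pulley=1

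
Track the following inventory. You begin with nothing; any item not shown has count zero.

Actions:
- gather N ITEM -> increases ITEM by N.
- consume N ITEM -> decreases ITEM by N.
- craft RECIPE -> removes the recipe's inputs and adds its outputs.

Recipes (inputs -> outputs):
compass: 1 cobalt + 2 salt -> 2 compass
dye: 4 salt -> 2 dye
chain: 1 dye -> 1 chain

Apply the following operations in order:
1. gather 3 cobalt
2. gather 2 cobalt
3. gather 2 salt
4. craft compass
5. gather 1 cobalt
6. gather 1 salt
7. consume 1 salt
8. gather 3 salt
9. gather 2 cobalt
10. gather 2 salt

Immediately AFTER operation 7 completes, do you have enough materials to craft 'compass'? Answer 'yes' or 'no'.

Answer: no

Derivation:
After 1 (gather 3 cobalt): cobalt=3
After 2 (gather 2 cobalt): cobalt=5
After 3 (gather 2 salt): cobalt=5 salt=2
After 4 (craft compass): cobalt=4 compass=2
After 5 (gather 1 cobalt): cobalt=5 compass=2
After 6 (gather 1 salt): cobalt=5 compass=2 salt=1
After 7 (consume 1 salt): cobalt=5 compass=2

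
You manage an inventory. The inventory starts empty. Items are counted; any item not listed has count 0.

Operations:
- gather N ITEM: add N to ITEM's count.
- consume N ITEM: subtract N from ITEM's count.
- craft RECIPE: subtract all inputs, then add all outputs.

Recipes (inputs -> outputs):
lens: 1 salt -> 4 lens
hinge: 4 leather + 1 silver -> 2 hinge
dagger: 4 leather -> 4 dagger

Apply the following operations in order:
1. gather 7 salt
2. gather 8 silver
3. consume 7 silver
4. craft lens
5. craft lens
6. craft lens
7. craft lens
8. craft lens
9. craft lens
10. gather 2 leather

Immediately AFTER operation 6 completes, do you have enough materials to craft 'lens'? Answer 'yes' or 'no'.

Answer: yes

Derivation:
After 1 (gather 7 salt): salt=7
After 2 (gather 8 silver): salt=7 silver=8
After 3 (consume 7 silver): salt=7 silver=1
After 4 (craft lens): lens=4 salt=6 silver=1
After 5 (craft lens): lens=8 salt=5 silver=1
After 6 (craft lens): lens=12 salt=4 silver=1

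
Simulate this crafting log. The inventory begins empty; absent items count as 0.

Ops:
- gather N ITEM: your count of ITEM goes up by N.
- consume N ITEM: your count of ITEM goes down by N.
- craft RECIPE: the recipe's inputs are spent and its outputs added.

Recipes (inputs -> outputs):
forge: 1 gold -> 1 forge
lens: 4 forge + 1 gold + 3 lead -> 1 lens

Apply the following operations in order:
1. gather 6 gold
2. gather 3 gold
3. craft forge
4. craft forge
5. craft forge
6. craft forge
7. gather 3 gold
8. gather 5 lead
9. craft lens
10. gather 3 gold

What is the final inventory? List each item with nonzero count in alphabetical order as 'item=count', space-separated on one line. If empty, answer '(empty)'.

Answer: gold=10 lead=2 lens=1

Derivation:
After 1 (gather 6 gold): gold=6
After 2 (gather 3 gold): gold=9
After 3 (craft forge): forge=1 gold=8
After 4 (craft forge): forge=2 gold=7
After 5 (craft forge): forge=3 gold=6
After 6 (craft forge): forge=4 gold=5
After 7 (gather 3 gold): forge=4 gold=8
After 8 (gather 5 lead): forge=4 gold=8 lead=5
After 9 (craft lens): gold=7 lead=2 lens=1
After 10 (gather 3 gold): gold=10 lead=2 lens=1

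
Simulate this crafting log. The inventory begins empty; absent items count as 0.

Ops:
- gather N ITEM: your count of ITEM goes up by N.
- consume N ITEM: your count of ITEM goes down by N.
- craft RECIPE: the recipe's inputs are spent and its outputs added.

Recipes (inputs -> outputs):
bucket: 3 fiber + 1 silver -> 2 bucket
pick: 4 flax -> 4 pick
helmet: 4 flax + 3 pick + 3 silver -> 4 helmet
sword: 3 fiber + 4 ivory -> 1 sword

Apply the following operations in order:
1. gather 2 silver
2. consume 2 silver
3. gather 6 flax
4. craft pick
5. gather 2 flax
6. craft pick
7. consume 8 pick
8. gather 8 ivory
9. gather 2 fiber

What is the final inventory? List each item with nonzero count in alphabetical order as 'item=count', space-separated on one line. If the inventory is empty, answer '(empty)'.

After 1 (gather 2 silver): silver=2
After 2 (consume 2 silver): (empty)
After 3 (gather 6 flax): flax=6
After 4 (craft pick): flax=2 pick=4
After 5 (gather 2 flax): flax=4 pick=4
After 6 (craft pick): pick=8
After 7 (consume 8 pick): (empty)
After 8 (gather 8 ivory): ivory=8
After 9 (gather 2 fiber): fiber=2 ivory=8

Answer: fiber=2 ivory=8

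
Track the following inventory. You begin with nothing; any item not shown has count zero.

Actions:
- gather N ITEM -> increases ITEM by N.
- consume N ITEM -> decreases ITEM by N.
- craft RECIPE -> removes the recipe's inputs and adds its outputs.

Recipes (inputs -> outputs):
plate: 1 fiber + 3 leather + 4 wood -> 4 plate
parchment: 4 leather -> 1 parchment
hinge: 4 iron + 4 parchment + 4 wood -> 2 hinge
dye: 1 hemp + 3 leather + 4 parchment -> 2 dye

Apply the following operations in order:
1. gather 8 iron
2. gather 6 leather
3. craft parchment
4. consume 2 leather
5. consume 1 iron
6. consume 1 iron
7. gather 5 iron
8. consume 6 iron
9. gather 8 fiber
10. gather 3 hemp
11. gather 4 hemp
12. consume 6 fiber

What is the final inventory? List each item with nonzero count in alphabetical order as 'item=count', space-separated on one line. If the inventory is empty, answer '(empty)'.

Answer: fiber=2 hemp=7 iron=5 parchment=1

Derivation:
After 1 (gather 8 iron): iron=8
After 2 (gather 6 leather): iron=8 leather=6
After 3 (craft parchment): iron=8 leather=2 parchment=1
After 4 (consume 2 leather): iron=8 parchment=1
After 5 (consume 1 iron): iron=7 parchment=1
After 6 (consume 1 iron): iron=6 parchment=1
After 7 (gather 5 iron): iron=11 parchment=1
After 8 (consume 6 iron): iron=5 parchment=1
After 9 (gather 8 fiber): fiber=8 iron=5 parchment=1
After 10 (gather 3 hemp): fiber=8 hemp=3 iron=5 parchment=1
After 11 (gather 4 hemp): fiber=8 hemp=7 iron=5 parchment=1
After 12 (consume 6 fiber): fiber=2 hemp=7 iron=5 parchment=1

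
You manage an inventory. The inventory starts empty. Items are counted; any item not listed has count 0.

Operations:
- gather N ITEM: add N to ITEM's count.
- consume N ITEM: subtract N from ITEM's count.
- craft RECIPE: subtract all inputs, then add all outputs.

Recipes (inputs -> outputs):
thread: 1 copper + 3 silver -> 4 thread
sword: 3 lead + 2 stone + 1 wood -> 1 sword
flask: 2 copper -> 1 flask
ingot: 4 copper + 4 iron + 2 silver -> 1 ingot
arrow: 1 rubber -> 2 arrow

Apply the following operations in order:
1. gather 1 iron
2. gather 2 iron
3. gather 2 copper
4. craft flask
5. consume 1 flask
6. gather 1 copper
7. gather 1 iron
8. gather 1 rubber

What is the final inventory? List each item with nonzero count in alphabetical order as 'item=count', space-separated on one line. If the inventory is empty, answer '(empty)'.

After 1 (gather 1 iron): iron=1
After 2 (gather 2 iron): iron=3
After 3 (gather 2 copper): copper=2 iron=3
After 4 (craft flask): flask=1 iron=3
After 5 (consume 1 flask): iron=3
After 6 (gather 1 copper): copper=1 iron=3
After 7 (gather 1 iron): copper=1 iron=4
After 8 (gather 1 rubber): copper=1 iron=4 rubber=1

Answer: copper=1 iron=4 rubber=1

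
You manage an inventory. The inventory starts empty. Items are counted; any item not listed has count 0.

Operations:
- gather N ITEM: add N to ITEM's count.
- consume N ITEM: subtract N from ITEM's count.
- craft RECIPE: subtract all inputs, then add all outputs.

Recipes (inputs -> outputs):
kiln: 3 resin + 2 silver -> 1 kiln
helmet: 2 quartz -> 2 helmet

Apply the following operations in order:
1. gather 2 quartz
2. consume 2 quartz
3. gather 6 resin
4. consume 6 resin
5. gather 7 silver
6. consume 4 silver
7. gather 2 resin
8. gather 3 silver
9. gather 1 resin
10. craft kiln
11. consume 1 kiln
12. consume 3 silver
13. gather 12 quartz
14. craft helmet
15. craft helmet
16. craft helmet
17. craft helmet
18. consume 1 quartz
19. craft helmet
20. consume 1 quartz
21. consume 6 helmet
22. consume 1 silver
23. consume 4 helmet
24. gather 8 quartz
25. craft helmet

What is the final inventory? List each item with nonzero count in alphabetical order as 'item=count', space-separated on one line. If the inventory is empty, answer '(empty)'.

Answer: helmet=2 quartz=6

Derivation:
After 1 (gather 2 quartz): quartz=2
After 2 (consume 2 quartz): (empty)
After 3 (gather 6 resin): resin=6
After 4 (consume 6 resin): (empty)
After 5 (gather 7 silver): silver=7
After 6 (consume 4 silver): silver=3
After 7 (gather 2 resin): resin=2 silver=3
After 8 (gather 3 silver): resin=2 silver=6
After 9 (gather 1 resin): resin=3 silver=6
After 10 (craft kiln): kiln=1 silver=4
After 11 (consume 1 kiln): silver=4
After 12 (consume 3 silver): silver=1
After 13 (gather 12 quartz): quartz=12 silver=1
After 14 (craft helmet): helmet=2 quartz=10 silver=1
After 15 (craft helmet): helmet=4 quartz=8 silver=1
After 16 (craft helmet): helmet=6 quartz=6 silver=1
After 17 (craft helmet): helmet=8 quartz=4 silver=1
After 18 (consume 1 quartz): helmet=8 quartz=3 silver=1
After 19 (craft helmet): helmet=10 quartz=1 silver=1
After 20 (consume 1 quartz): helmet=10 silver=1
After 21 (consume 6 helmet): helmet=4 silver=1
After 22 (consume 1 silver): helmet=4
After 23 (consume 4 helmet): (empty)
After 24 (gather 8 quartz): quartz=8
After 25 (craft helmet): helmet=2 quartz=6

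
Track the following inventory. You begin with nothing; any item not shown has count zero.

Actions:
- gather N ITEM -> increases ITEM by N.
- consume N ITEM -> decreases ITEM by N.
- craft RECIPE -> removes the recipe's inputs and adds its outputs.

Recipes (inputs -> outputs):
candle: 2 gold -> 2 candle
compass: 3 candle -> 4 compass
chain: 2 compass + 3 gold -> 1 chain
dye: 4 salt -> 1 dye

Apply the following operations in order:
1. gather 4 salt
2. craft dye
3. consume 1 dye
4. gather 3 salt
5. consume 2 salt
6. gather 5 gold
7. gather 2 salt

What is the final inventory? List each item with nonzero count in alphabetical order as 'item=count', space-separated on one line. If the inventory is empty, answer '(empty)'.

Answer: gold=5 salt=3

Derivation:
After 1 (gather 4 salt): salt=4
After 2 (craft dye): dye=1
After 3 (consume 1 dye): (empty)
After 4 (gather 3 salt): salt=3
After 5 (consume 2 salt): salt=1
After 6 (gather 5 gold): gold=5 salt=1
After 7 (gather 2 salt): gold=5 salt=3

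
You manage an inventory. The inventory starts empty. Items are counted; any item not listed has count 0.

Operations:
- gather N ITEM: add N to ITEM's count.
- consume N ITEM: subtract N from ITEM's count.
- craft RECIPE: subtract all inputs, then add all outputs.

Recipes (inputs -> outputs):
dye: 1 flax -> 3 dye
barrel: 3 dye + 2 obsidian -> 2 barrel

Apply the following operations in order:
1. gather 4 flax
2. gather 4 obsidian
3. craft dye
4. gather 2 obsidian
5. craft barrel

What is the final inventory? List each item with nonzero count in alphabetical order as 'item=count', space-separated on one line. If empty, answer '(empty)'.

Answer: barrel=2 flax=3 obsidian=4

Derivation:
After 1 (gather 4 flax): flax=4
After 2 (gather 4 obsidian): flax=4 obsidian=4
After 3 (craft dye): dye=3 flax=3 obsidian=4
After 4 (gather 2 obsidian): dye=3 flax=3 obsidian=6
After 5 (craft barrel): barrel=2 flax=3 obsidian=4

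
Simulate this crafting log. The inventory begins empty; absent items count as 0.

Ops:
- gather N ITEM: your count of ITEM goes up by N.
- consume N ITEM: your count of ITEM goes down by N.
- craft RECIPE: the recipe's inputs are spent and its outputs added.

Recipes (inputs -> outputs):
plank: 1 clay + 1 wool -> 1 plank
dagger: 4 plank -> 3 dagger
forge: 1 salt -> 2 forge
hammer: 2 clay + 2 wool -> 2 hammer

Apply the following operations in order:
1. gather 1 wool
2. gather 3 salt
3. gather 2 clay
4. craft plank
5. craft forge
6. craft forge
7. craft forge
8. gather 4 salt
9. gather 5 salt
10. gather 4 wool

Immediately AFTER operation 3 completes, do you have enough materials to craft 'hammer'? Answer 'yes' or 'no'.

After 1 (gather 1 wool): wool=1
After 2 (gather 3 salt): salt=3 wool=1
After 3 (gather 2 clay): clay=2 salt=3 wool=1

Answer: no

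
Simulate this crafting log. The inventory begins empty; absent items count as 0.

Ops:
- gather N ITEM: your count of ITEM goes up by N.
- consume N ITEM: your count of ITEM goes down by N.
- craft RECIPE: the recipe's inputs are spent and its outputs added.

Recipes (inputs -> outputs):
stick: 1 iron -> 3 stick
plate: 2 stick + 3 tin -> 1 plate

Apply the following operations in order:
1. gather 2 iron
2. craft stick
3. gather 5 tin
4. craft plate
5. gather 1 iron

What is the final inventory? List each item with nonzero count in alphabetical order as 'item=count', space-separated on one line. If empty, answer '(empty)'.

Answer: iron=2 plate=1 stick=1 tin=2

Derivation:
After 1 (gather 2 iron): iron=2
After 2 (craft stick): iron=1 stick=3
After 3 (gather 5 tin): iron=1 stick=3 tin=5
After 4 (craft plate): iron=1 plate=1 stick=1 tin=2
After 5 (gather 1 iron): iron=2 plate=1 stick=1 tin=2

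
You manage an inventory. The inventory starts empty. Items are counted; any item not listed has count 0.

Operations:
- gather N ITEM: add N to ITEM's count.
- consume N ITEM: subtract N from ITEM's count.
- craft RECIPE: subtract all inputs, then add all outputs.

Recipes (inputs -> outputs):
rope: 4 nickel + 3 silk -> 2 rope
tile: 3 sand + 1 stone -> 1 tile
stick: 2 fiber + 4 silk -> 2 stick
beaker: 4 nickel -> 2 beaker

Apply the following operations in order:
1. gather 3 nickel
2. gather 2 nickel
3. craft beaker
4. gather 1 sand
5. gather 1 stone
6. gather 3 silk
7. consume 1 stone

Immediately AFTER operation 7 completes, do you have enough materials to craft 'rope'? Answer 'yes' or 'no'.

Answer: no

Derivation:
After 1 (gather 3 nickel): nickel=3
After 2 (gather 2 nickel): nickel=5
After 3 (craft beaker): beaker=2 nickel=1
After 4 (gather 1 sand): beaker=2 nickel=1 sand=1
After 5 (gather 1 stone): beaker=2 nickel=1 sand=1 stone=1
After 6 (gather 3 silk): beaker=2 nickel=1 sand=1 silk=3 stone=1
After 7 (consume 1 stone): beaker=2 nickel=1 sand=1 silk=3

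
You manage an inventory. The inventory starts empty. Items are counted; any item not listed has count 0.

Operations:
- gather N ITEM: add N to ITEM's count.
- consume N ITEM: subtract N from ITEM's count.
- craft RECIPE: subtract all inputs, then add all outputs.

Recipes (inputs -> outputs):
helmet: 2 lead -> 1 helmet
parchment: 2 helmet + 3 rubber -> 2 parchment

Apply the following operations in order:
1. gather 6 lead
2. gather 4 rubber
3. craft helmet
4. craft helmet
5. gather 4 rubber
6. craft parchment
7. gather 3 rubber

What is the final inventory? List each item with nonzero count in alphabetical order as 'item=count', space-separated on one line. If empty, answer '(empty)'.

After 1 (gather 6 lead): lead=6
After 2 (gather 4 rubber): lead=6 rubber=4
After 3 (craft helmet): helmet=1 lead=4 rubber=4
After 4 (craft helmet): helmet=2 lead=2 rubber=4
After 5 (gather 4 rubber): helmet=2 lead=2 rubber=8
After 6 (craft parchment): lead=2 parchment=2 rubber=5
After 7 (gather 3 rubber): lead=2 parchment=2 rubber=8

Answer: lead=2 parchment=2 rubber=8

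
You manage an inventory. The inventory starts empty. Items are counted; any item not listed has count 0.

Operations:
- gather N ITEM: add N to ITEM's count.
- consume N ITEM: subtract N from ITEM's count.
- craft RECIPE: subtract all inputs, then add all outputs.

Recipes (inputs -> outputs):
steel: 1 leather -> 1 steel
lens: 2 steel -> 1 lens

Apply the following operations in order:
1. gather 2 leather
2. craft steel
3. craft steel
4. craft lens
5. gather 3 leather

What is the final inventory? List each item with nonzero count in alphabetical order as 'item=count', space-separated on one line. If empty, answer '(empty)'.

Answer: leather=3 lens=1

Derivation:
After 1 (gather 2 leather): leather=2
After 2 (craft steel): leather=1 steel=1
After 3 (craft steel): steel=2
After 4 (craft lens): lens=1
After 5 (gather 3 leather): leather=3 lens=1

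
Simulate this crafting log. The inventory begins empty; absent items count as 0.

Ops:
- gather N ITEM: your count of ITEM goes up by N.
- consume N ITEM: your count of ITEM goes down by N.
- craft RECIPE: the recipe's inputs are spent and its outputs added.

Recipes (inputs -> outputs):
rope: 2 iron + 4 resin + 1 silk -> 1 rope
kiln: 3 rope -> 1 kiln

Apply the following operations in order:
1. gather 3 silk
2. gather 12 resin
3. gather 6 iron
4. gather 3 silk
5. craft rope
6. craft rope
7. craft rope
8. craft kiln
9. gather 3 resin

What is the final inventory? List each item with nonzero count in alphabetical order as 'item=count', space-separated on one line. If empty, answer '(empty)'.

After 1 (gather 3 silk): silk=3
After 2 (gather 12 resin): resin=12 silk=3
After 3 (gather 6 iron): iron=6 resin=12 silk=3
After 4 (gather 3 silk): iron=6 resin=12 silk=6
After 5 (craft rope): iron=4 resin=8 rope=1 silk=5
After 6 (craft rope): iron=2 resin=4 rope=2 silk=4
After 7 (craft rope): rope=3 silk=3
After 8 (craft kiln): kiln=1 silk=3
After 9 (gather 3 resin): kiln=1 resin=3 silk=3

Answer: kiln=1 resin=3 silk=3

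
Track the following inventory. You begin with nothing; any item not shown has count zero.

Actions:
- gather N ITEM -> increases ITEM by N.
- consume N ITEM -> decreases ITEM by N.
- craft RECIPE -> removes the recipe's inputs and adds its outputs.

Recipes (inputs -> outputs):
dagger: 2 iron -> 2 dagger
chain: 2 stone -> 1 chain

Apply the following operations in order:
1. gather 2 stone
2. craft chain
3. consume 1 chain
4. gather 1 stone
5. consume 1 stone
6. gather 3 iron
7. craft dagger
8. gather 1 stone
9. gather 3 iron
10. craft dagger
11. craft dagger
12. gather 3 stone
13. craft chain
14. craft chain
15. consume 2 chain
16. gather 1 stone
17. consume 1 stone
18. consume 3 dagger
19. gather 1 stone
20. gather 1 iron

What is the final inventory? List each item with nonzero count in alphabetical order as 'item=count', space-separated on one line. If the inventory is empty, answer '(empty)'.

After 1 (gather 2 stone): stone=2
After 2 (craft chain): chain=1
After 3 (consume 1 chain): (empty)
After 4 (gather 1 stone): stone=1
After 5 (consume 1 stone): (empty)
After 6 (gather 3 iron): iron=3
After 7 (craft dagger): dagger=2 iron=1
After 8 (gather 1 stone): dagger=2 iron=1 stone=1
After 9 (gather 3 iron): dagger=2 iron=4 stone=1
After 10 (craft dagger): dagger=4 iron=2 stone=1
After 11 (craft dagger): dagger=6 stone=1
After 12 (gather 3 stone): dagger=6 stone=4
After 13 (craft chain): chain=1 dagger=6 stone=2
After 14 (craft chain): chain=2 dagger=6
After 15 (consume 2 chain): dagger=6
After 16 (gather 1 stone): dagger=6 stone=1
After 17 (consume 1 stone): dagger=6
After 18 (consume 3 dagger): dagger=3
After 19 (gather 1 stone): dagger=3 stone=1
After 20 (gather 1 iron): dagger=3 iron=1 stone=1

Answer: dagger=3 iron=1 stone=1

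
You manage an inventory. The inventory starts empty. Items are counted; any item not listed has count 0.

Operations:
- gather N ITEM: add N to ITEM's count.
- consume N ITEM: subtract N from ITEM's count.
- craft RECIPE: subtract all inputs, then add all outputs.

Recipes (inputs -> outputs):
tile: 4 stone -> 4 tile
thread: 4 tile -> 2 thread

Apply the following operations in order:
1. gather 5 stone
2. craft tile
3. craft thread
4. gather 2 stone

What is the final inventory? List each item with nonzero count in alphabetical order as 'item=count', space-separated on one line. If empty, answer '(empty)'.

Answer: stone=3 thread=2

Derivation:
After 1 (gather 5 stone): stone=5
After 2 (craft tile): stone=1 tile=4
After 3 (craft thread): stone=1 thread=2
After 4 (gather 2 stone): stone=3 thread=2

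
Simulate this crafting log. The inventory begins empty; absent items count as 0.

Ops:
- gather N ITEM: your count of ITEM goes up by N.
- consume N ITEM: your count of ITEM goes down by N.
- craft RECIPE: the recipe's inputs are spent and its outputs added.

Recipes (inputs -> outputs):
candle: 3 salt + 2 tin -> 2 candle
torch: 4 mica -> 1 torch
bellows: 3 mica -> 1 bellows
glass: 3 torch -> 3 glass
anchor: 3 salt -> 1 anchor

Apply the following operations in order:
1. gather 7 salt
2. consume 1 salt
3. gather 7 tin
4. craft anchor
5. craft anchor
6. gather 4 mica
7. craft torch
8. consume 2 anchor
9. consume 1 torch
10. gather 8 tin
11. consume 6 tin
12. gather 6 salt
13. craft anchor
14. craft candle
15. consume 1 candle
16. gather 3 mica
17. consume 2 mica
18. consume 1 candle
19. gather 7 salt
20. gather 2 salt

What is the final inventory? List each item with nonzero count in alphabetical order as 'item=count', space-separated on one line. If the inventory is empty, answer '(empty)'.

Answer: anchor=1 mica=1 salt=9 tin=7

Derivation:
After 1 (gather 7 salt): salt=7
After 2 (consume 1 salt): salt=6
After 3 (gather 7 tin): salt=6 tin=7
After 4 (craft anchor): anchor=1 salt=3 tin=7
After 5 (craft anchor): anchor=2 tin=7
After 6 (gather 4 mica): anchor=2 mica=4 tin=7
After 7 (craft torch): anchor=2 tin=7 torch=1
After 8 (consume 2 anchor): tin=7 torch=1
After 9 (consume 1 torch): tin=7
After 10 (gather 8 tin): tin=15
After 11 (consume 6 tin): tin=9
After 12 (gather 6 salt): salt=6 tin=9
After 13 (craft anchor): anchor=1 salt=3 tin=9
After 14 (craft candle): anchor=1 candle=2 tin=7
After 15 (consume 1 candle): anchor=1 candle=1 tin=7
After 16 (gather 3 mica): anchor=1 candle=1 mica=3 tin=7
After 17 (consume 2 mica): anchor=1 candle=1 mica=1 tin=7
After 18 (consume 1 candle): anchor=1 mica=1 tin=7
After 19 (gather 7 salt): anchor=1 mica=1 salt=7 tin=7
After 20 (gather 2 salt): anchor=1 mica=1 salt=9 tin=7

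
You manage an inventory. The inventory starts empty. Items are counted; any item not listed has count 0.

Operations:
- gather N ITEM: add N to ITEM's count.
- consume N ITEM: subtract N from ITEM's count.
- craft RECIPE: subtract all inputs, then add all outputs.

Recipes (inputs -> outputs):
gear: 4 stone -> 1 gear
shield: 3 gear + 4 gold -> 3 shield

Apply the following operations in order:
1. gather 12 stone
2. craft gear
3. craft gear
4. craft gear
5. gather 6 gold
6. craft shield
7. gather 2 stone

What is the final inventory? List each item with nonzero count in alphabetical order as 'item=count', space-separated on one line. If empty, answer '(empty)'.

Answer: gold=2 shield=3 stone=2

Derivation:
After 1 (gather 12 stone): stone=12
After 2 (craft gear): gear=1 stone=8
After 3 (craft gear): gear=2 stone=4
After 4 (craft gear): gear=3
After 5 (gather 6 gold): gear=3 gold=6
After 6 (craft shield): gold=2 shield=3
After 7 (gather 2 stone): gold=2 shield=3 stone=2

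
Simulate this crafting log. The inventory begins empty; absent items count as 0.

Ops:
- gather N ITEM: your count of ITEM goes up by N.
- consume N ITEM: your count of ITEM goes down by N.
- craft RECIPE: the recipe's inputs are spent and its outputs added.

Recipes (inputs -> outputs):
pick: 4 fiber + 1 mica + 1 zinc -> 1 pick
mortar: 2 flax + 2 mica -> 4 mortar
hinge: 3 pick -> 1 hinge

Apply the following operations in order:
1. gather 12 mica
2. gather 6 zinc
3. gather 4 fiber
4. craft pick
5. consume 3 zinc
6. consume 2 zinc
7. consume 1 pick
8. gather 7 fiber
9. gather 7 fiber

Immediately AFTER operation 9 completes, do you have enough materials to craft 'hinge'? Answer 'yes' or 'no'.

Answer: no

Derivation:
After 1 (gather 12 mica): mica=12
After 2 (gather 6 zinc): mica=12 zinc=6
After 3 (gather 4 fiber): fiber=4 mica=12 zinc=6
After 4 (craft pick): mica=11 pick=1 zinc=5
After 5 (consume 3 zinc): mica=11 pick=1 zinc=2
After 6 (consume 2 zinc): mica=11 pick=1
After 7 (consume 1 pick): mica=11
After 8 (gather 7 fiber): fiber=7 mica=11
After 9 (gather 7 fiber): fiber=14 mica=11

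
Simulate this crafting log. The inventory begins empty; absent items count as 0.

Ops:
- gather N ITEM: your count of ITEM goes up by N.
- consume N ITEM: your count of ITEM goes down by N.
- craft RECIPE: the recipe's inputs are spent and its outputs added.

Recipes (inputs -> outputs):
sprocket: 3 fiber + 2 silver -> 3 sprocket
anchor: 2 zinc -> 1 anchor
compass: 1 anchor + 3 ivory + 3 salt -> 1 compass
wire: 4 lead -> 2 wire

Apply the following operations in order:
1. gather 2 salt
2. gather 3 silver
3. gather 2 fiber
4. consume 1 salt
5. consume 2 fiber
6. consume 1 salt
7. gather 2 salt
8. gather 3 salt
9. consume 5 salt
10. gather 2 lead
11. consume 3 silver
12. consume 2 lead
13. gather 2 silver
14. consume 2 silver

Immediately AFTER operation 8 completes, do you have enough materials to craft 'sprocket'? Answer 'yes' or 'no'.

Answer: no

Derivation:
After 1 (gather 2 salt): salt=2
After 2 (gather 3 silver): salt=2 silver=3
After 3 (gather 2 fiber): fiber=2 salt=2 silver=3
After 4 (consume 1 salt): fiber=2 salt=1 silver=3
After 5 (consume 2 fiber): salt=1 silver=3
After 6 (consume 1 salt): silver=3
After 7 (gather 2 salt): salt=2 silver=3
After 8 (gather 3 salt): salt=5 silver=3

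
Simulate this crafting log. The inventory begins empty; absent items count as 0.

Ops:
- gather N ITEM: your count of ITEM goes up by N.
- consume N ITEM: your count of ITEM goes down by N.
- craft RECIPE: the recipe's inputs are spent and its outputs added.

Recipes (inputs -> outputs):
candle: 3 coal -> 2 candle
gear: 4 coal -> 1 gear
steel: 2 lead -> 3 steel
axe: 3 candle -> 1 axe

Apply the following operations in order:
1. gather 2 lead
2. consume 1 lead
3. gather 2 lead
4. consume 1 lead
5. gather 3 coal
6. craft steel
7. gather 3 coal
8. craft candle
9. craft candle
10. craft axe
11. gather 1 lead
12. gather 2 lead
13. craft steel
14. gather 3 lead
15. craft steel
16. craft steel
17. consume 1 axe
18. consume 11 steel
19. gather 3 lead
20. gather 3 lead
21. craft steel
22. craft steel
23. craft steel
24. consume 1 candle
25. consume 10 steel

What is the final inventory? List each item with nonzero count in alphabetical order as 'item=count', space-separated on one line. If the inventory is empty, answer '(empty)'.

Answer: (empty)

Derivation:
After 1 (gather 2 lead): lead=2
After 2 (consume 1 lead): lead=1
After 3 (gather 2 lead): lead=3
After 4 (consume 1 lead): lead=2
After 5 (gather 3 coal): coal=3 lead=2
After 6 (craft steel): coal=3 steel=3
After 7 (gather 3 coal): coal=6 steel=3
After 8 (craft candle): candle=2 coal=3 steel=3
After 9 (craft candle): candle=4 steel=3
After 10 (craft axe): axe=1 candle=1 steel=3
After 11 (gather 1 lead): axe=1 candle=1 lead=1 steel=3
After 12 (gather 2 lead): axe=1 candle=1 lead=3 steel=3
After 13 (craft steel): axe=1 candle=1 lead=1 steel=6
After 14 (gather 3 lead): axe=1 candle=1 lead=4 steel=6
After 15 (craft steel): axe=1 candle=1 lead=2 steel=9
After 16 (craft steel): axe=1 candle=1 steel=12
After 17 (consume 1 axe): candle=1 steel=12
After 18 (consume 11 steel): candle=1 steel=1
After 19 (gather 3 lead): candle=1 lead=3 steel=1
After 20 (gather 3 lead): candle=1 lead=6 steel=1
After 21 (craft steel): candle=1 lead=4 steel=4
After 22 (craft steel): candle=1 lead=2 steel=7
After 23 (craft steel): candle=1 steel=10
After 24 (consume 1 candle): steel=10
After 25 (consume 10 steel): (empty)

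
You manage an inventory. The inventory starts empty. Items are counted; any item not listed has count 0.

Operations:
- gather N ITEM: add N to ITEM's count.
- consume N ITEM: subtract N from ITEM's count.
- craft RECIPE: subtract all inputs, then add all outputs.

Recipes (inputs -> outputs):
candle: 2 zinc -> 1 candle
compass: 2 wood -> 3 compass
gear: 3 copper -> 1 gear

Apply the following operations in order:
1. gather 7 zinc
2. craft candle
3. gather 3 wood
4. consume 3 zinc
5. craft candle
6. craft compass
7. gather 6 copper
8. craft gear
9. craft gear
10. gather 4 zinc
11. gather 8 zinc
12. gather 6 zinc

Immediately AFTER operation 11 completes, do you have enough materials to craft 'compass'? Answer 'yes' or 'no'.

After 1 (gather 7 zinc): zinc=7
After 2 (craft candle): candle=1 zinc=5
After 3 (gather 3 wood): candle=1 wood=3 zinc=5
After 4 (consume 3 zinc): candle=1 wood=3 zinc=2
After 5 (craft candle): candle=2 wood=3
After 6 (craft compass): candle=2 compass=3 wood=1
After 7 (gather 6 copper): candle=2 compass=3 copper=6 wood=1
After 8 (craft gear): candle=2 compass=3 copper=3 gear=1 wood=1
After 9 (craft gear): candle=2 compass=3 gear=2 wood=1
After 10 (gather 4 zinc): candle=2 compass=3 gear=2 wood=1 zinc=4
After 11 (gather 8 zinc): candle=2 compass=3 gear=2 wood=1 zinc=12

Answer: no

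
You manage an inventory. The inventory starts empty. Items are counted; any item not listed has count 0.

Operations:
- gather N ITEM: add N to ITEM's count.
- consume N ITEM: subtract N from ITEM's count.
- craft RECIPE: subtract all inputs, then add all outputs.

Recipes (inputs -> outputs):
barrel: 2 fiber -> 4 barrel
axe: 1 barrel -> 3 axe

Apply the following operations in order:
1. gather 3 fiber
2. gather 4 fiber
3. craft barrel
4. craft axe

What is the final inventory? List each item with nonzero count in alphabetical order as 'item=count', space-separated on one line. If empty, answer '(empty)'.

After 1 (gather 3 fiber): fiber=3
After 2 (gather 4 fiber): fiber=7
After 3 (craft barrel): barrel=4 fiber=5
After 4 (craft axe): axe=3 barrel=3 fiber=5

Answer: axe=3 barrel=3 fiber=5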